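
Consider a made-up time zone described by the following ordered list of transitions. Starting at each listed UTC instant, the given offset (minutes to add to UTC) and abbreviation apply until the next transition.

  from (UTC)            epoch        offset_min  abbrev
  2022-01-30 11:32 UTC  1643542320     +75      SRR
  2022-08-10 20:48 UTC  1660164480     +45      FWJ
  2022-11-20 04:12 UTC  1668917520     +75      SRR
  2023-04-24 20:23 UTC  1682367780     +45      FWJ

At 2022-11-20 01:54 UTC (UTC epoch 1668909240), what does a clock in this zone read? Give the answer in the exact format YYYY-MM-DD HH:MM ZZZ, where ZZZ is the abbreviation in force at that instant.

Query: 2022-11-20 01:54 UTC
Rule 2/4 (FWJ, +00:45): 2022-08-10 20:48 UTC ≤ query < 2022-11-20 04:12 UTC
1·60 + 54 + 45 = 159 min
159 = 0·1440 + 159; 159 = 2·60 + 39 → 02:39, same day
→ 2022-11-20 02:39 FWJ

2022-11-20 02:39 FWJ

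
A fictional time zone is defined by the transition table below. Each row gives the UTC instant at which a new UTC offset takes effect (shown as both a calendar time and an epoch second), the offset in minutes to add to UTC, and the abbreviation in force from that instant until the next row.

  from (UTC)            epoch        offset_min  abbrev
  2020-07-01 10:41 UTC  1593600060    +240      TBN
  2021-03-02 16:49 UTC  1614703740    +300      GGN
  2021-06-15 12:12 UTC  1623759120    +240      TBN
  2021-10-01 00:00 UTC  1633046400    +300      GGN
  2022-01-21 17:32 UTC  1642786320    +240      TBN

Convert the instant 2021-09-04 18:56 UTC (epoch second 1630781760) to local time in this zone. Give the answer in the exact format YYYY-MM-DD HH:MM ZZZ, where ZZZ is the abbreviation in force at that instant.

2021-09-04 22:56 TBN

Query: 2021-09-04 18:56 UTC
Rule 3/5 (TBN, +04:00): 2021-06-15 12:12 UTC ≤ query < 2021-10-01 00:00 UTC
18·60 + 56 + 240 = 1376 min
1376 = 0·1440 + 1376; 1376 = 22·60 + 56 → 22:56, same day
→ 2021-09-04 22:56 TBN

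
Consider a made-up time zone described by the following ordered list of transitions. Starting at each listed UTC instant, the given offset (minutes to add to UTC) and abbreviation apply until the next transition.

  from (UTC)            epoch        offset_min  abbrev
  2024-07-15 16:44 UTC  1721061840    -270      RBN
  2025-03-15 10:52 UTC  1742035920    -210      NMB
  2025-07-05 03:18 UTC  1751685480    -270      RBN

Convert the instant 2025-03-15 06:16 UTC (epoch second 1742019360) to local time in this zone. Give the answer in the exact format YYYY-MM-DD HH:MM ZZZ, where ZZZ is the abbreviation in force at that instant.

2025-03-15 01:46 RBN

Query: 2025-03-15 06:16 UTC
Rule 1/3 (RBN, -04:30): 2024-07-15 16:44 UTC ≤ query < 2025-03-15 10:52 UTC
6·60 + 16 - 270 = 106 min
106 = 0·1440 + 106; 106 = 1·60 + 46 → 01:46, same day
→ 2025-03-15 01:46 RBN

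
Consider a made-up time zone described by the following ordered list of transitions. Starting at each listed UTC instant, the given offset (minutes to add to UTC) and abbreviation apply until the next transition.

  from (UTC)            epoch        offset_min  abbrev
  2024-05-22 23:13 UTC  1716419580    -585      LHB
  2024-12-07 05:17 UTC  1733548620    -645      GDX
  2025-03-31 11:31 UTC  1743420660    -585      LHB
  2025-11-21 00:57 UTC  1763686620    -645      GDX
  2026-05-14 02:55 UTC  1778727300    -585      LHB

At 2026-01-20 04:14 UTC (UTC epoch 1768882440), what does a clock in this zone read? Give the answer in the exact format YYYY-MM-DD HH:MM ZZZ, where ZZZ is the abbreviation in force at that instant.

2026-01-19 17:29 GDX

Query: 2026-01-20 04:14 UTC
Rule 4/5 (GDX, -10:45): 2025-11-21 00:57 UTC ≤ query < 2026-05-14 02:55 UTC
4·60 + 14 - 645 = -391 min
-391 = -1·1440 + 1049; 1049 = 17·60 + 29 → 17:29, 2026-01-20 - 1 day = 2026-01-19
→ 2026-01-19 17:29 GDX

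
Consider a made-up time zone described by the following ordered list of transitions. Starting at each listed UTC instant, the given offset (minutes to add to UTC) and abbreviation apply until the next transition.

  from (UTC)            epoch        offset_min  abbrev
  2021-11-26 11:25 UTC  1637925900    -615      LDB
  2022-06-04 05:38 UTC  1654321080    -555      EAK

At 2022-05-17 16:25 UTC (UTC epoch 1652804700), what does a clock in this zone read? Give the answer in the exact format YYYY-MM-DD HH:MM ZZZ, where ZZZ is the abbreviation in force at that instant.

Query: 2022-05-17 16:25 UTC
Rule 1/2 (LDB, -10:15): 2021-11-26 11:25 UTC ≤ query < 2022-06-04 05:38 UTC
16·60 + 25 - 615 = 370 min
370 = 0·1440 + 370; 370 = 6·60 + 10 → 06:10, same day
→ 2022-05-17 06:10 LDB

2022-05-17 06:10 LDB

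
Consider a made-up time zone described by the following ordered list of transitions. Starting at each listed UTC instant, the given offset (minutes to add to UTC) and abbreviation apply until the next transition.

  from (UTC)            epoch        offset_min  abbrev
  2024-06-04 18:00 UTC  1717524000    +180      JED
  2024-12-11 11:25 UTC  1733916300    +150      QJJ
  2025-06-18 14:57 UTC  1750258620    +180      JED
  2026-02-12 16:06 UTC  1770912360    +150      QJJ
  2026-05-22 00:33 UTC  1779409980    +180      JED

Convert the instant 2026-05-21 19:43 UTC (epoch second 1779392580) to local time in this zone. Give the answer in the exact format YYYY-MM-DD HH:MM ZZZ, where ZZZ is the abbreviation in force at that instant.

2026-05-21 22:13 QJJ

Query: 2026-05-21 19:43 UTC
Rule 4/5 (QJJ, +02:30): 2026-02-12 16:06 UTC ≤ query < 2026-05-22 00:33 UTC
19·60 + 43 + 150 = 1333 min
1333 = 0·1440 + 1333; 1333 = 22·60 + 13 → 22:13, same day
→ 2026-05-21 22:13 QJJ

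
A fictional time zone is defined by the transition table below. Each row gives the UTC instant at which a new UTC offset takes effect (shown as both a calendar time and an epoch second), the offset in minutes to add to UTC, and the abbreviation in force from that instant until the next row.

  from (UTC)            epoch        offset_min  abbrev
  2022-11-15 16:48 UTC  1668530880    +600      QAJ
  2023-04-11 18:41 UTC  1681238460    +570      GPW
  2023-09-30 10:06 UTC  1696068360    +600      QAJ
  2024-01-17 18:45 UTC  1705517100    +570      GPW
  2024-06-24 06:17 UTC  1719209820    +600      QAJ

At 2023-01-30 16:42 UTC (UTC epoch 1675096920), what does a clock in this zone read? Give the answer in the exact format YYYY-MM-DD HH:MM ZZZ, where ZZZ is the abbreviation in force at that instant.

2023-01-31 02:42 QAJ

Query: 2023-01-30 16:42 UTC
Rule 1/5 (QAJ, +10:00): 2022-11-15 16:48 UTC ≤ query < 2023-04-11 18:41 UTC
16·60 + 42 + 600 = 1602 min
1602 = 1·1440 + 162; 162 = 2·60 + 42 → 02:42, 2023-01-30 + 1 day = 2023-01-31
→ 2023-01-31 02:42 QAJ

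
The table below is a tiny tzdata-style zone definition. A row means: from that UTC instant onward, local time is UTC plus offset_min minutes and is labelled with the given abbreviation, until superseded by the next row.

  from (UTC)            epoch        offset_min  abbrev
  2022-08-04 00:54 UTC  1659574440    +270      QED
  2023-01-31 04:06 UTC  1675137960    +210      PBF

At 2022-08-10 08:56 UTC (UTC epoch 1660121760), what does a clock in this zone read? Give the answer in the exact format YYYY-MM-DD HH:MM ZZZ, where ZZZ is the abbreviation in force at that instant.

Query: 2022-08-10 08:56 UTC
Rule 1/2 (QED, +04:30): 2022-08-04 00:54 UTC ≤ query < 2023-01-31 04:06 UTC
8·60 + 56 + 270 = 806 min
806 = 0·1440 + 806; 806 = 13·60 + 26 → 13:26, same day
→ 2022-08-10 13:26 QED

2022-08-10 13:26 QED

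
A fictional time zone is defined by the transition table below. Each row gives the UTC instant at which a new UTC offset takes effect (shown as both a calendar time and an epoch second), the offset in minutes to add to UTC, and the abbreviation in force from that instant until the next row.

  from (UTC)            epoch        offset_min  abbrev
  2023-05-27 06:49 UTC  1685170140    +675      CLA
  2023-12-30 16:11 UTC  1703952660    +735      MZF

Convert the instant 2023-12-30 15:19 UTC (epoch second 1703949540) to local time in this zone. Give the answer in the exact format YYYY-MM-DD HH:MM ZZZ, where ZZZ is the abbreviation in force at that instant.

Query: 2023-12-30 15:19 UTC
Rule 1/2 (CLA, +11:15): 2023-05-27 06:49 UTC ≤ query < 2023-12-30 16:11 UTC
15·60 + 19 + 675 = 1594 min
1594 = 1·1440 + 154; 154 = 2·60 + 34 → 02:34, 2023-12-30 + 1 day = 2023-12-31
→ 2023-12-31 02:34 CLA

2023-12-31 02:34 CLA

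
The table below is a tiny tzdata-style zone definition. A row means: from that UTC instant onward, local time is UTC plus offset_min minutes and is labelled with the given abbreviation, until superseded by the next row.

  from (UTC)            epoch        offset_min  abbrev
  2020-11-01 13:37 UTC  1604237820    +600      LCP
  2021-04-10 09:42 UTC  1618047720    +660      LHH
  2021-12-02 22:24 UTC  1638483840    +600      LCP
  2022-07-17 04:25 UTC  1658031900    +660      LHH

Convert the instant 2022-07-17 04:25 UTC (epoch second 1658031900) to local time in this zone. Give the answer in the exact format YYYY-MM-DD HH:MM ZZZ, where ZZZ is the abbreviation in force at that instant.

Query: 2022-07-17 04:25 UTC
Rule 4/4 (LHH, +11:00): 2022-07-17 04:25 UTC ≤ query < +∞
4·60 + 25 + 660 = 925 min
925 = 0·1440 + 925; 925 = 15·60 + 25 → 15:25, same day
→ 2022-07-17 15:25 LHH

2022-07-17 15:25 LHH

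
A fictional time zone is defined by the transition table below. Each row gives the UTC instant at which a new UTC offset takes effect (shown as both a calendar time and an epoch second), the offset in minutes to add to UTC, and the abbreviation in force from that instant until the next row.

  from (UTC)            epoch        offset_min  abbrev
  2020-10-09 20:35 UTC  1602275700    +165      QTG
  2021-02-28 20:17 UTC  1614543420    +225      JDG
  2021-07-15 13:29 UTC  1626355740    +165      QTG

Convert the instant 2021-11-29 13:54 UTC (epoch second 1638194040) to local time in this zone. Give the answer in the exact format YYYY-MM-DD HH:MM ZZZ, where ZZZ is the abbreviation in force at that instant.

Query: 2021-11-29 13:54 UTC
Rule 3/3 (QTG, +02:45): 2021-07-15 13:29 UTC ≤ query < +∞
13·60 + 54 + 165 = 999 min
999 = 0·1440 + 999; 999 = 16·60 + 39 → 16:39, same day
→ 2021-11-29 16:39 QTG

2021-11-29 16:39 QTG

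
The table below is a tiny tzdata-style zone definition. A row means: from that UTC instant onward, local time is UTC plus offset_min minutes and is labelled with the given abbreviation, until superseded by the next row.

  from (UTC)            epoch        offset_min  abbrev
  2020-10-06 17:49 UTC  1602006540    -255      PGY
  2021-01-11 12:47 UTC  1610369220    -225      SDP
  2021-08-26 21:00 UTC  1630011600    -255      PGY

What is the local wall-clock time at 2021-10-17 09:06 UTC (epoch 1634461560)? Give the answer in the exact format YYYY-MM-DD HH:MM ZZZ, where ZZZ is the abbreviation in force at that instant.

2021-10-17 04:51 PGY

Query: 2021-10-17 09:06 UTC
Rule 3/3 (PGY, -04:15): 2021-08-26 21:00 UTC ≤ query < +∞
9·60 + 6 - 255 = 291 min
291 = 0·1440 + 291; 291 = 4·60 + 51 → 04:51, same day
→ 2021-10-17 04:51 PGY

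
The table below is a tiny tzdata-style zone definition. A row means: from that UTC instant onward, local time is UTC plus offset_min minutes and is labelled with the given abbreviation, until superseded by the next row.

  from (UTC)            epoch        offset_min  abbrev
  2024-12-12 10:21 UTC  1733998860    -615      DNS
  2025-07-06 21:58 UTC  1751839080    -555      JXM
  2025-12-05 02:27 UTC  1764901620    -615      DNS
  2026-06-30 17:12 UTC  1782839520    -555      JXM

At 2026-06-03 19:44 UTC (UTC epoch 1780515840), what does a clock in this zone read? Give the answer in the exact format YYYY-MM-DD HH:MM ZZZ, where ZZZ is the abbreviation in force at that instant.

2026-06-03 09:29 DNS

Query: 2026-06-03 19:44 UTC
Rule 3/4 (DNS, -10:15): 2025-12-05 02:27 UTC ≤ query < 2026-06-30 17:12 UTC
19·60 + 44 - 615 = 569 min
569 = 0·1440 + 569; 569 = 9·60 + 29 → 09:29, same day
→ 2026-06-03 09:29 DNS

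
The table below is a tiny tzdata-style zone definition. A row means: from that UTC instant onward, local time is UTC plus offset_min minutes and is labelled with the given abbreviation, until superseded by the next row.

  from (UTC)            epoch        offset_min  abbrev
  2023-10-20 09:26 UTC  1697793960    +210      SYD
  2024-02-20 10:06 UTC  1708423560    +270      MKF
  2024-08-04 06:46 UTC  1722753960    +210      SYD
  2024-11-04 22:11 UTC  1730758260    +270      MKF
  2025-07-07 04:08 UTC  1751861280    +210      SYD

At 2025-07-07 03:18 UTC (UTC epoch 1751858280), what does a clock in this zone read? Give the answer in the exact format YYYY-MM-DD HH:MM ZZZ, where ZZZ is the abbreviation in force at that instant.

2025-07-07 07:48 MKF

Query: 2025-07-07 03:18 UTC
Rule 4/5 (MKF, +04:30): 2024-11-04 22:11 UTC ≤ query < 2025-07-07 04:08 UTC
3·60 + 18 + 270 = 468 min
468 = 0·1440 + 468; 468 = 7·60 + 48 → 07:48, same day
→ 2025-07-07 07:48 MKF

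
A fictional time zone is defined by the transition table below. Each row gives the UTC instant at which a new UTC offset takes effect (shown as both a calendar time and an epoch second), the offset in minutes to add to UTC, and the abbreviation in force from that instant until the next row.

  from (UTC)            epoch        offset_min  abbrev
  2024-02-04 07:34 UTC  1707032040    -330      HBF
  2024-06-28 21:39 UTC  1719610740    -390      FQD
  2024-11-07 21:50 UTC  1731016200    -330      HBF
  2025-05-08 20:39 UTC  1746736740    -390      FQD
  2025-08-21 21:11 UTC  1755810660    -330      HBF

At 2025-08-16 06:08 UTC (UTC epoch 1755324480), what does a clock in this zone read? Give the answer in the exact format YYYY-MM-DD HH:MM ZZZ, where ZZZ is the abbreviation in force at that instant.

Query: 2025-08-16 06:08 UTC
Rule 4/5 (FQD, -06:30): 2025-05-08 20:39 UTC ≤ query < 2025-08-21 21:11 UTC
6·60 + 8 - 390 = -22 min
-22 = -1·1440 + 1418; 1418 = 23·60 + 38 → 23:38, 2025-08-16 - 1 day = 2025-08-15
→ 2025-08-15 23:38 FQD

2025-08-15 23:38 FQD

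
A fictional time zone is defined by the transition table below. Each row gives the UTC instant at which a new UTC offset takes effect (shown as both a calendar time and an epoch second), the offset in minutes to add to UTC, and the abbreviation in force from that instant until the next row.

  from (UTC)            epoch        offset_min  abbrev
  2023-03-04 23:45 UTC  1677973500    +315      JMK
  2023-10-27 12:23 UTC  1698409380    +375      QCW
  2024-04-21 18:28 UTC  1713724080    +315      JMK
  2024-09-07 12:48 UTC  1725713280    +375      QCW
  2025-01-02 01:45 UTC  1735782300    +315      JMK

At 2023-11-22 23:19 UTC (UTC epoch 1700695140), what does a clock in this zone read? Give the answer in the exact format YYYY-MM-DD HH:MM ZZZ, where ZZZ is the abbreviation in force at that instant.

Query: 2023-11-22 23:19 UTC
Rule 2/5 (QCW, +06:15): 2023-10-27 12:23 UTC ≤ query < 2024-04-21 18:28 UTC
23·60 + 19 + 375 = 1774 min
1774 = 1·1440 + 334; 334 = 5·60 + 34 → 05:34, 2023-11-22 + 1 day = 2023-11-23
→ 2023-11-23 05:34 QCW

2023-11-23 05:34 QCW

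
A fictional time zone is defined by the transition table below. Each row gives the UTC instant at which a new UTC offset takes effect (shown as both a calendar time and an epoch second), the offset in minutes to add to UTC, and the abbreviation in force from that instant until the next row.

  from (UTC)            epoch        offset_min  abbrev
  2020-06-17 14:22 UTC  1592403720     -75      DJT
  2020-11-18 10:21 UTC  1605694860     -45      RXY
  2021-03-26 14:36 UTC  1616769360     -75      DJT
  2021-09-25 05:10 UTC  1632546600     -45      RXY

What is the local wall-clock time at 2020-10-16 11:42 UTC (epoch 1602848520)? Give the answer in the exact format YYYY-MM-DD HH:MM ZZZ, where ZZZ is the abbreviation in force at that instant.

Query: 2020-10-16 11:42 UTC
Rule 1/4 (DJT, -01:15): 2020-06-17 14:22 UTC ≤ query < 2020-11-18 10:21 UTC
11·60 + 42 - 75 = 627 min
627 = 0·1440 + 627; 627 = 10·60 + 27 → 10:27, same day
→ 2020-10-16 10:27 DJT

2020-10-16 10:27 DJT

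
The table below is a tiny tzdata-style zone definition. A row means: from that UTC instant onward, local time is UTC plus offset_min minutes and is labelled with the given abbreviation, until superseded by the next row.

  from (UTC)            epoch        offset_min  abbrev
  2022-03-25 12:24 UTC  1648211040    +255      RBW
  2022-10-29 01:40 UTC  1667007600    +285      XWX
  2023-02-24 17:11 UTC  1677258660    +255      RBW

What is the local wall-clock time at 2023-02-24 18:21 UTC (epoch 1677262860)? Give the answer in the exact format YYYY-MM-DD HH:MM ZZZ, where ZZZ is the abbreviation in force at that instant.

2023-02-24 22:36 RBW

Query: 2023-02-24 18:21 UTC
Rule 3/3 (RBW, +04:15): 2023-02-24 17:11 UTC ≤ query < +∞
18·60 + 21 + 255 = 1356 min
1356 = 0·1440 + 1356; 1356 = 22·60 + 36 → 22:36, same day
→ 2023-02-24 22:36 RBW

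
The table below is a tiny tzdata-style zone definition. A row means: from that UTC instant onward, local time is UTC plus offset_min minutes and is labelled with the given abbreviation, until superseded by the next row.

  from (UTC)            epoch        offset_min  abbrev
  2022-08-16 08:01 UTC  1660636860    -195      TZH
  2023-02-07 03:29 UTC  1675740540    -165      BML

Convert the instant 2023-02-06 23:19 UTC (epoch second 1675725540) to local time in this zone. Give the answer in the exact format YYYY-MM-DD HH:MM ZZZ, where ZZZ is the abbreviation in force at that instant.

2023-02-06 20:04 TZH

Query: 2023-02-06 23:19 UTC
Rule 1/2 (TZH, -03:15): 2022-08-16 08:01 UTC ≤ query < 2023-02-07 03:29 UTC
23·60 + 19 - 195 = 1204 min
1204 = 0·1440 + 1204; 1204 = 20·60 + 4 → 20:04, same day
→ 2023-02-06 20:04 TZH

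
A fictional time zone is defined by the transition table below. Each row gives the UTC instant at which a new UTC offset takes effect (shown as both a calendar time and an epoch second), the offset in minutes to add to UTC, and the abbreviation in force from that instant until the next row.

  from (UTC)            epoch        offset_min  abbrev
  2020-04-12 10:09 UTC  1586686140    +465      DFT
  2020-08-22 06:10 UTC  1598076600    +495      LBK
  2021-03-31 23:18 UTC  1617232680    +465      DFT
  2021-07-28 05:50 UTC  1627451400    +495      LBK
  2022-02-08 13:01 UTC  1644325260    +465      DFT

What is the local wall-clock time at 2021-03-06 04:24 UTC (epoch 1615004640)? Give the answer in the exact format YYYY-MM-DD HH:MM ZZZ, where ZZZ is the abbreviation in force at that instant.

Query: 2021-03-06 04:24 UTC
Rule 2/5 (LBK, +08:15): 2020-08-22 06:10 UTC ≤ query < 2021-03-31 23:18 UTC
4·60 + 24 + 495 = 759 min
759 = 0·1440 + 759; 759 = 12·60 + 39 → 12:39, same day
→ 2021-03-06 12:39 LBK

2021-03-06 12:39 LBK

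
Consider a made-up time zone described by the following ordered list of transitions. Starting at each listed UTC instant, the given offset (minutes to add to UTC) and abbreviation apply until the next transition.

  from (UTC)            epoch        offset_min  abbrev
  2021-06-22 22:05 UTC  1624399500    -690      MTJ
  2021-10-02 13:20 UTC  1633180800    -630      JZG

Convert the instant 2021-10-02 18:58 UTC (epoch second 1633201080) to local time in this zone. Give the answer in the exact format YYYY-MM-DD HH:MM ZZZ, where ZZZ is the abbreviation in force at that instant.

Query: 2021-10-02 18:58 UTC
Rule 2/2 (JZG, -10:30): 2021-10-02 13:20 UTC ≤ query < +∞
18·60 + 58 - 630 = 508 min
508 = 0·1440 + 508; 508 = 8·60 + 28 → 08:28, same day
→ 2021-10-02 08:28 JZG

2021-10-02 08:28 JZG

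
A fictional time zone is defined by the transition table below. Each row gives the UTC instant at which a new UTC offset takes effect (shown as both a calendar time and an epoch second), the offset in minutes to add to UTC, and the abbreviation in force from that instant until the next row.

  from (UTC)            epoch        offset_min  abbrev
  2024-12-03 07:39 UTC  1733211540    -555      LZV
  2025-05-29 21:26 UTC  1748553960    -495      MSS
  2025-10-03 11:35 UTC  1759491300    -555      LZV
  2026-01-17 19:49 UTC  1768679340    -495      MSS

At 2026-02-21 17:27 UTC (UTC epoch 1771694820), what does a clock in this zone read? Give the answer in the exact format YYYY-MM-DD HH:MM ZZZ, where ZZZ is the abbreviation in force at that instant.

2026-02-21 09:12 MSS

Query: 2026-02-21 17:27 UTC
Rule 4/4 (MSS, -08:15): 2026-01-17 19:49 UTC ≤ query < +∞
17·60 + 27 - 495 = 552 min
552 = 0·1440 + 552; 552 = 9·60 + 12 → 09:12, same day
→ 2026-02-21 09:12 MSS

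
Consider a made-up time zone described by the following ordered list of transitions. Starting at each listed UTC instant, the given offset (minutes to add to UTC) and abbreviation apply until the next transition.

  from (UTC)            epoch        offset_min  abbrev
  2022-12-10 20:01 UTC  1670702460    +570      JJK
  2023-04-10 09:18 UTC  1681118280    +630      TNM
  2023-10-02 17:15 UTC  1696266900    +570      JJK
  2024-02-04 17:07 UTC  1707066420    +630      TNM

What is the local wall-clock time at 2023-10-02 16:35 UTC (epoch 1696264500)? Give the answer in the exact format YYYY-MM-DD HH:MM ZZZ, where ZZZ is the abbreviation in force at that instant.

Query: 2023-10-02 16:35 UTC
Rule 2/4 (TNM, +10:30): 2023-04-10 09:18 UTC ≤ query < 2023-10-02 17:15 UTC
16·60 + 35 + 630 = 1625 min
1625 = 1·1440 + 185; 185 = 3·60 + 5 → 03:05, 2023-10-02 + 1 day = 2023-10-03
→ 2023-10-03 03:05 TNM

2023-10-03 03:05 TNM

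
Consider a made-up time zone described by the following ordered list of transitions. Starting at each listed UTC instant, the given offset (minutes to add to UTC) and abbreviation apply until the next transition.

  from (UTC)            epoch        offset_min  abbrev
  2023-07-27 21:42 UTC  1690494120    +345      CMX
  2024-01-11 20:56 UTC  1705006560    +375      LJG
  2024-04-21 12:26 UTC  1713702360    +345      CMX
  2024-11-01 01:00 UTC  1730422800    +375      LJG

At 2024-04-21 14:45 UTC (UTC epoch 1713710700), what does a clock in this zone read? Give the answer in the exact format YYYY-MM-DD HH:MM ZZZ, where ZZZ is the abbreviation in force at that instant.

Query: 2024-04-21 14:45 UTC
Rule 3/4 (CMX, +05:45): 2024-04-21 12:26 UTC ≤ query < 2024-11-01 01:00 UTC
14·60 + 45 + 345 = 1230 min
1230 = 0·1440 + 1230; 1230 = 20·60 + 30 → 20:30, same day
→ 2024-04-21 20:30 CMX

2024-04-21 20:30 CMX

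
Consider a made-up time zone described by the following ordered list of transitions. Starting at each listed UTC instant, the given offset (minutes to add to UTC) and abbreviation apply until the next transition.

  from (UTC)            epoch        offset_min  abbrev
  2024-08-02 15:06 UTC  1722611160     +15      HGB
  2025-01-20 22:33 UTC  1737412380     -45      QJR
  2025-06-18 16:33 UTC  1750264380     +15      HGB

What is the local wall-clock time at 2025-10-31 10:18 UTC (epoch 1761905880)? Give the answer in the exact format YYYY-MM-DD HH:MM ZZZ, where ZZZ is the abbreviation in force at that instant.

2025-10-31 10:33 HGB

Query: 2025-10-31 10:18 UTC
Rule 3/3 (HGB, +00:15): 2025-06-18 16:33 UTC ≤ query < +∞
10·60 + 18 + 15 = 633 min
633 = 0·1440 + 633; 633 = 10·60 + 33 → 10:33, same day
→ 2025-10-31 10:33 HGB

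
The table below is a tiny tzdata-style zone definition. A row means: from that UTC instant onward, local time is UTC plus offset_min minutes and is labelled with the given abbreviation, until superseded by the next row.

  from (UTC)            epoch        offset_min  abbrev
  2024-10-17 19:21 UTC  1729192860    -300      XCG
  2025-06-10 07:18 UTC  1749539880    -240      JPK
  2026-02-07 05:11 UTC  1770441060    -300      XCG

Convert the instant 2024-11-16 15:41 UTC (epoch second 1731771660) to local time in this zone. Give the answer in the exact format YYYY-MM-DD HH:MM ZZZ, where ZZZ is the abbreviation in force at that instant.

2024-11-16 10:41 XCG

Query: 2024-11-16 15:41 UTC
Rule 1/3 (XCG, -05:00): 2024-10-17 19:21 UTC ≤ query < 2025-06-10 07:18 UTC
15·60 + 41 - 300 = 641 min
641 = 0·1440 + 641; 641 = 10·60 + 41 → 10:41, same day
→ 2024-11-16 10:41 XCG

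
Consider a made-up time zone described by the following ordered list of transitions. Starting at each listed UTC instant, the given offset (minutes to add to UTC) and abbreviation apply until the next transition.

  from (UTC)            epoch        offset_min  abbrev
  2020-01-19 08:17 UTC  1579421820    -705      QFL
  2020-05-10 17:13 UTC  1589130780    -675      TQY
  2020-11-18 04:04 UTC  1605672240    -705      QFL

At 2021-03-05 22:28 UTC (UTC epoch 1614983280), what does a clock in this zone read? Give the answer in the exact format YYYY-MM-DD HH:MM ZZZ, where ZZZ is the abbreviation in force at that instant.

Query: 2021-03-05 22:28 UTC
Rule 3/3 (QFL, -11:45): 2020-11-18 04:04 UTC ≤ query < +∞
22·60 + 28 - 705 = 643 min
643 = 0·1440 + 643; 643 = 10·60 + 43 → 10:43, same day
→ 2021-03-05 10:43 QFL

2021-03-05 10:43 QFL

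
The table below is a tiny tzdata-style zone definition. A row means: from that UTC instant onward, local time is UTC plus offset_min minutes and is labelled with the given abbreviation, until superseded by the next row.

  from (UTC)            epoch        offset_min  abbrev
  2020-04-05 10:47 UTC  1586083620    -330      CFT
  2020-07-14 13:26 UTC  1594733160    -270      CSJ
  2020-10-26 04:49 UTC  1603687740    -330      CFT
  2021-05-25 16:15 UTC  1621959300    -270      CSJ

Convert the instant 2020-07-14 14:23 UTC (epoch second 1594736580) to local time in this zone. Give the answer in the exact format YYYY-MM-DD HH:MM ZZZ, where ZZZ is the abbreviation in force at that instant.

Query: 2020-07-14 14:23 UTC
Rule 2/4 (CSJ, -04:30): 2020-07-14 13:26 UTC ≤ query < 2020-10-26 04:49 UTC
14·60 + 23 - 270 = 593 min
593 = 0·1440 + 593; 593 = 9·60 + 53 → 09:53, same day
→ 2020-07-14 09:53 CSJ

2020-07-14 09:53 CSJ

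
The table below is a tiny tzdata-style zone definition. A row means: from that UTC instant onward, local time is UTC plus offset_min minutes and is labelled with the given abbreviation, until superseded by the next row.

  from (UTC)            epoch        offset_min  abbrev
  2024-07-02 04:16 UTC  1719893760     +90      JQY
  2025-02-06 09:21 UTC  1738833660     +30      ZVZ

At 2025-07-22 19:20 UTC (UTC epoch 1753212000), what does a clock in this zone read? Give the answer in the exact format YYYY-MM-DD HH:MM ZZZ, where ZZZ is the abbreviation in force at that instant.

Query: 2025-07-22 19:20 UTC
Rule 2/2 (ZVZ, +00:30): 2025-02-06 09:21 UTC ≤ query < +∞
19·60 + 20 + 30 = 1190 min
1190 = 0·1440 + 1190; 1190 = 19·60 + 50 → 19:50, same day
→ 2025-07-22 19:50 ZVZ

2025-07-22 19:50 ZVZ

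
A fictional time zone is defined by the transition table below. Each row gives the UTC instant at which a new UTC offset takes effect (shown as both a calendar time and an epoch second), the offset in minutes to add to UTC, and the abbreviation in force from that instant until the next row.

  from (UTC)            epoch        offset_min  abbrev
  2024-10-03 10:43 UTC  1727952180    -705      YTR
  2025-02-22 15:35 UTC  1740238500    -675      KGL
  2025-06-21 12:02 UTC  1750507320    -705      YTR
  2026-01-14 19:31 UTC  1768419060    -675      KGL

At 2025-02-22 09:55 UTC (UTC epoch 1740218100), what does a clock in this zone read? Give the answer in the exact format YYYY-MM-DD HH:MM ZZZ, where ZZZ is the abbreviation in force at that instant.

Query: 2025-02-22 09:55 UTC
Rule 1/4 (YTR, -11:45): 2024-10-03 10:43 UTC ≤ query < 2025-02-22 15:35 UTC
9·60 + 55 - 705 = -110 min
-110 = -1·1440 + 1330; 1330 = 22·60 + 10 → 22:10, 2025-02-22 - 1 day = 2025-02-21
→ 2025-02-21 22:10 YTR

2025-02-21 22:10 YTR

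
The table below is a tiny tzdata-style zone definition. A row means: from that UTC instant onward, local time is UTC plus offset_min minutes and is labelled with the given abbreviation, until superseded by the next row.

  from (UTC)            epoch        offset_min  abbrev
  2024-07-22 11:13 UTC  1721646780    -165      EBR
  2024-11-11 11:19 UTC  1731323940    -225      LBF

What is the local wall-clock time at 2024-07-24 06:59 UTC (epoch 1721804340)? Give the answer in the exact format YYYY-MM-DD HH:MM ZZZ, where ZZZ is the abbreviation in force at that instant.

Query: 2024-07-24 06:59 UTC
Rule 1/2 (EBR, -02:45): 2024-07-22 11:13 UTC ≤ query < 2024-11-11 11:19 UTC
6·60 + 59 - 165 = 254 min
254 = 0·1440 + 254; 254 = 4·60 + 14 → 04:14, same day
→ 2024-07-24 04:14 EBR

2024-07-24 04:14 EBR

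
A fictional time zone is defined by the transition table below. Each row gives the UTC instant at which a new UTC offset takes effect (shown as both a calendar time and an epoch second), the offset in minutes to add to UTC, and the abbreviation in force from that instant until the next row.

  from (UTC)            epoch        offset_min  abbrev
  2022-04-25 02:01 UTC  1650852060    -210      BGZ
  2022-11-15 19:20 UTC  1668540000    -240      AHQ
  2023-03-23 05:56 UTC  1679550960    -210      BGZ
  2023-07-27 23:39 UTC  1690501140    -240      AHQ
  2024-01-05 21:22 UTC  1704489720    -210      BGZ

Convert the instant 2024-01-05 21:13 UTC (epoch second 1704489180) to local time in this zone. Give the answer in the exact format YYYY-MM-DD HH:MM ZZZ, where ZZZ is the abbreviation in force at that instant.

Query: 2024-01-05 21:13 UTC
Rule 4/5 (AHQ, -04:00): 2023-07-27 23:39 UTC ≤ query < 2024-01-05 21:22 UTC
21·60 + 13 - 240 = 1033 min
1033 = 0·1440 + 1033; 1033 = 17·60 + 13 → 17:13, same day
→ 2024-01-05 17:13 AHQ

2024-01-05 17:13 AHQ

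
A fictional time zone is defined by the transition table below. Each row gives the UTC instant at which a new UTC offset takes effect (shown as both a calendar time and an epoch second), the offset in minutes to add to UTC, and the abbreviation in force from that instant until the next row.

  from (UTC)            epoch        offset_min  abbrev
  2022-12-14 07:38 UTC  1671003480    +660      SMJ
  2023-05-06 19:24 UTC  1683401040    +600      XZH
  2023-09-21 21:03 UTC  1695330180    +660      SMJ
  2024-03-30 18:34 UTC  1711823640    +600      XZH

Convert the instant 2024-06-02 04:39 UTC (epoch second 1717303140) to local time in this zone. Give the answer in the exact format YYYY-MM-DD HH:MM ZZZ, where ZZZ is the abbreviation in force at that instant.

Query: 2024-06-02 04:39 UTC
Rule 4/4 (XZH, +10:00): 2024-03-30 18:34 UTC ≤ query < +∞
4·60 + 39 + 600 = 879 min
879 = 0·1440 + 879; 879 = 14·60 + 39 → 14:39, same day
→ 2024-06-02 14:39 XZH

2024-06-02 14:39 XZH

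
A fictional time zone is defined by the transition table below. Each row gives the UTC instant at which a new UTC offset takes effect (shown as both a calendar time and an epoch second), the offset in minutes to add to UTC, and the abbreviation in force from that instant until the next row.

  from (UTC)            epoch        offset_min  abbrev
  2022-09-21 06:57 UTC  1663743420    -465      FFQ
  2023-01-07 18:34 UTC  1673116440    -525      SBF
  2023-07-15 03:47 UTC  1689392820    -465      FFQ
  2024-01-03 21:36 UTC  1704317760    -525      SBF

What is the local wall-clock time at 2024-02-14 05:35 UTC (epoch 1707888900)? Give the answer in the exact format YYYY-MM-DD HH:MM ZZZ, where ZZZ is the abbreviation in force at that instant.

Query: 2024-02-14 05:35 UTC
Rule 4/4 (SBF, -08:45): 2024-01-03 21:36 UTC ≤ query < +∞
5·60 + 35 - 525 = -190 min
-190 = -1·1440 + 1250; 1250 = 20·60 + 50 → 20:50, 2024-02-14 - 1 day = 2024-02-13
→ 2024-02-13 20:50 SBF

2024-02-13 20:50 SBF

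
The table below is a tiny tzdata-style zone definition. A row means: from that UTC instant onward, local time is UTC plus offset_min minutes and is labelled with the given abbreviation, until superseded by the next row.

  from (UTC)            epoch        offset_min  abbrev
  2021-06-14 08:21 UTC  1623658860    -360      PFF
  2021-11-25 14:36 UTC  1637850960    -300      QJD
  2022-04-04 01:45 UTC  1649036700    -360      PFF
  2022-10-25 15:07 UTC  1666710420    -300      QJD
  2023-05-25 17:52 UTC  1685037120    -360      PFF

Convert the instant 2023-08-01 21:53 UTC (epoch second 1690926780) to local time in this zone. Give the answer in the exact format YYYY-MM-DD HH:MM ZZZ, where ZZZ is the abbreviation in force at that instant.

Query: 2023-08-01 21:53 UTC
Rule 5/5 (PFF, -06:00): 2023-05-25 17:52 UTC ≤ query < +∞
21·60 + 53 - 360 = 953 min
953 = 0·1440 + 953; 953 = 15·60 + 53 → 15:53, same day
→ 2023-08-01 15:53 PFF

2023-08-01 15:53 PFF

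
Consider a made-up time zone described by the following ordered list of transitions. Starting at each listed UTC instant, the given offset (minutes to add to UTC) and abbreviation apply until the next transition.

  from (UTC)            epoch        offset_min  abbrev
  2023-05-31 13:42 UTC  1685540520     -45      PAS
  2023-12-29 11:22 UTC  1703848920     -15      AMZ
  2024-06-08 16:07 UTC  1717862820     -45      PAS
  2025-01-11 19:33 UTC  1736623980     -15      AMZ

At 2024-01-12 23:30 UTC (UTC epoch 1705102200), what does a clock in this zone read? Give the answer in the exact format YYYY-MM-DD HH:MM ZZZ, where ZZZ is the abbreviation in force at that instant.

2024-01-12 23:15 AMZ

Query: 2024-01-12 23:30 UTC
Rule 2/4 (AMZ, -00:15): 2023-12-29 11:22 UTC ≤ query < 2024-06-08 16:07 UTC
23·60 + 30 - 15 = 1395 min
1395 = 0·1440 + 1395; 1395 = 23·60 + 15 → 23:15, same day
→ 2024-01-12 23:15 AMZ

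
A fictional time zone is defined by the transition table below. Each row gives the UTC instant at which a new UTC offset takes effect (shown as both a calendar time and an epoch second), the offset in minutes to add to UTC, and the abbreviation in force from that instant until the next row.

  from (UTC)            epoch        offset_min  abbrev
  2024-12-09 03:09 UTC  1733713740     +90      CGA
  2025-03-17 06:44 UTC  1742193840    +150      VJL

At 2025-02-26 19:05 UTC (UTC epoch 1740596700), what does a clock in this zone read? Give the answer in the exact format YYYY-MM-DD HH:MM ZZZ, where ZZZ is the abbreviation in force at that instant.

2025-02-26 20:35 CGA

Query: 2025-02-26 19:05 UTC
Rule 1/2 (CGA, +01:30): 2024-12-09 03:09 UTC ≤ query < 2025-03-17 06:44 UTC
19·60 + 5 + 90 = 1235 min
1235 = 0·1440 + 1235; 1235 = 20·60 + 35 → 20:35, same day
→ 2025-02-26 20:35 CGA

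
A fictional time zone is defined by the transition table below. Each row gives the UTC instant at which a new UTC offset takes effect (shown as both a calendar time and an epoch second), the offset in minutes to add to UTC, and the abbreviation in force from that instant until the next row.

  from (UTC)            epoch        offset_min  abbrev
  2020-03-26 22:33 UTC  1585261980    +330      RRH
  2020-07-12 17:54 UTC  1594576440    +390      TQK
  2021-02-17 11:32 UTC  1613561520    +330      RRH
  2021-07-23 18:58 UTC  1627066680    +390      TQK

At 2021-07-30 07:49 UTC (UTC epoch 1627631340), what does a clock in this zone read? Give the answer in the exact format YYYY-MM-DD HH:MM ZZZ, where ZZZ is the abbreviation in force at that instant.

Query: 2021-07-30 07:49 UTC
Rule 4/4 (TQK, +06:30): 2021-07-23 18:58 UTC ≤ query < +∞
7·60 + 49 + 390 = 859 min
859 = 0·1440 + 859; 859 = 14·60 + 19 → 14:19, same day
→ 2021-07-30 14:19 TQK

2021-07-30 14:19 TQK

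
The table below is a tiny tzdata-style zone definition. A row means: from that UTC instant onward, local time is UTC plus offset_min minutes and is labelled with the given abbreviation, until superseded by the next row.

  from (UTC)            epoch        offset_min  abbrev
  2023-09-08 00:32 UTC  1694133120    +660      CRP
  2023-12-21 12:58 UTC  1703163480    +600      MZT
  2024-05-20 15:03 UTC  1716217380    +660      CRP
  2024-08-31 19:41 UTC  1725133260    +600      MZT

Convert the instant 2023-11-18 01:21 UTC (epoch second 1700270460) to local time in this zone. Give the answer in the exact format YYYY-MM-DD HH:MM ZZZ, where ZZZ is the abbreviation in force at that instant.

2023-11-18 12:21 CRP

Query: 2023-11-18 01:21 UTC
Rule 1/4 (CRP, +11:00): 2023-09-08 00:32 UTC ≤ query < 2023-12-21 12:58 UTC
1·60 + 21 + 660 = 741 min
741 = 0·1440 + 741; 741 = 12·60 + 21 → 12:21, same day
→ 2023-11-18 12:21 CRP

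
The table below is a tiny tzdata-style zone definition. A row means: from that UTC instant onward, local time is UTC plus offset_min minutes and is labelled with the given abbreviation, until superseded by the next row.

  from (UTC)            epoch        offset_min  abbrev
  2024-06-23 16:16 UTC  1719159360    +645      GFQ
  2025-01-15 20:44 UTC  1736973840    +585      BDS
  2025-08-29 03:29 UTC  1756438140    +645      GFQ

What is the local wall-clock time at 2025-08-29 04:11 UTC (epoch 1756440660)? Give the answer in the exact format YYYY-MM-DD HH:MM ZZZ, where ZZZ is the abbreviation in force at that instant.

2025-08-29 14:56 GFQ

Query: 2025-08-29 04:11 UTC
Rule 3/3 (GFQ, +10:45): 2025-08-29 03:29 UTC ≤ query < +∞
4·60 + 11 + 645 = 896 min
896 = 0·1440 + 896; 896 = 14·60 + 56 → 14:56, same day
→ 2025-08-29 14:56 GFQ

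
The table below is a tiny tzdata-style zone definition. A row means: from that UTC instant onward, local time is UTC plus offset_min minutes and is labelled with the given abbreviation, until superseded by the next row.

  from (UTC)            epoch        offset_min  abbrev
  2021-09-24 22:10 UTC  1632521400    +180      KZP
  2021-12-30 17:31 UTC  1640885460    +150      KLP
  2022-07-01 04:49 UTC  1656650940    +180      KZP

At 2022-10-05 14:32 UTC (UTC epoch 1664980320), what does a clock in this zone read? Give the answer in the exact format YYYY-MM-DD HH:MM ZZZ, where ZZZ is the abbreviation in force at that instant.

Query: 2022-10-05 14:32 UTC
Rule 3/3 (KZP, +03:00): 2022-07-01 04:49 UTC ≤ query < +∞
14·60 + 32 + 180 = 1052 min
1052 = 0·1440 + 1052; 1052 = 17·60 + 32 → 17:32, same day
→ 2022-10-05 17:32 KZP

2022-10-05 17:32 KZP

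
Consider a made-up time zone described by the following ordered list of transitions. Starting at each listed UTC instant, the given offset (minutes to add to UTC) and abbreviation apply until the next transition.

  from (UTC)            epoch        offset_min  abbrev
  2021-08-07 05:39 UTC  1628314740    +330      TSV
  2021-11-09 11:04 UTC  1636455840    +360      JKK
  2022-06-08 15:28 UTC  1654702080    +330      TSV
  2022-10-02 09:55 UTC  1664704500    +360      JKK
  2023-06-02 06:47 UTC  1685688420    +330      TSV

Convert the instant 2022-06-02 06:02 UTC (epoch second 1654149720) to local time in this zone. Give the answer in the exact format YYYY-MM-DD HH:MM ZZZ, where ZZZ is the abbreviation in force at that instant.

2022-06-02 12:02 JKK

Query: 2022-06-02 06:02 UTC
Rule 2/5 (JKK, +06:00): 2021-11-09 11:04 UTC ≤ query < 2022-06-08 15:28 UTC
6·60 + 2 + 360 = 722 min
722 = 0·1440 + 722; 722 = 12·60 + 2 → 12:02, same day
→ 2022-06-02 12:02 JKK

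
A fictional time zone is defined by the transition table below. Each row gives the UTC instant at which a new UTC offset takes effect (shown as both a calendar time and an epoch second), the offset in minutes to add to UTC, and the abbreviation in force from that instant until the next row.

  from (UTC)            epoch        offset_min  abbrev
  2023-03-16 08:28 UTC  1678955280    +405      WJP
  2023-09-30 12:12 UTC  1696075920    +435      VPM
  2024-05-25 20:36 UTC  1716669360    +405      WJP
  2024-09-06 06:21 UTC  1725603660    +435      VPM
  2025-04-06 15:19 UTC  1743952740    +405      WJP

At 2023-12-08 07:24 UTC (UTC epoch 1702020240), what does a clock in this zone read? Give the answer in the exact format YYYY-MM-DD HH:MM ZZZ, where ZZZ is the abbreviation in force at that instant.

Query: 2023-12-08 07:24 UTC
Rule 2/5 (VPM, +07:15): 2023-09-30 12:12 UTC ≤ query < 2024-05-25 20:36 UTC
7·60 + 24 + 435 = 879 min
879 = 0·1440 + 879; 879 = 14·60 + 39 → 14:39, same day
→ 2023-12-08 14:39 VPM

2023-12-08 14:39 VPM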